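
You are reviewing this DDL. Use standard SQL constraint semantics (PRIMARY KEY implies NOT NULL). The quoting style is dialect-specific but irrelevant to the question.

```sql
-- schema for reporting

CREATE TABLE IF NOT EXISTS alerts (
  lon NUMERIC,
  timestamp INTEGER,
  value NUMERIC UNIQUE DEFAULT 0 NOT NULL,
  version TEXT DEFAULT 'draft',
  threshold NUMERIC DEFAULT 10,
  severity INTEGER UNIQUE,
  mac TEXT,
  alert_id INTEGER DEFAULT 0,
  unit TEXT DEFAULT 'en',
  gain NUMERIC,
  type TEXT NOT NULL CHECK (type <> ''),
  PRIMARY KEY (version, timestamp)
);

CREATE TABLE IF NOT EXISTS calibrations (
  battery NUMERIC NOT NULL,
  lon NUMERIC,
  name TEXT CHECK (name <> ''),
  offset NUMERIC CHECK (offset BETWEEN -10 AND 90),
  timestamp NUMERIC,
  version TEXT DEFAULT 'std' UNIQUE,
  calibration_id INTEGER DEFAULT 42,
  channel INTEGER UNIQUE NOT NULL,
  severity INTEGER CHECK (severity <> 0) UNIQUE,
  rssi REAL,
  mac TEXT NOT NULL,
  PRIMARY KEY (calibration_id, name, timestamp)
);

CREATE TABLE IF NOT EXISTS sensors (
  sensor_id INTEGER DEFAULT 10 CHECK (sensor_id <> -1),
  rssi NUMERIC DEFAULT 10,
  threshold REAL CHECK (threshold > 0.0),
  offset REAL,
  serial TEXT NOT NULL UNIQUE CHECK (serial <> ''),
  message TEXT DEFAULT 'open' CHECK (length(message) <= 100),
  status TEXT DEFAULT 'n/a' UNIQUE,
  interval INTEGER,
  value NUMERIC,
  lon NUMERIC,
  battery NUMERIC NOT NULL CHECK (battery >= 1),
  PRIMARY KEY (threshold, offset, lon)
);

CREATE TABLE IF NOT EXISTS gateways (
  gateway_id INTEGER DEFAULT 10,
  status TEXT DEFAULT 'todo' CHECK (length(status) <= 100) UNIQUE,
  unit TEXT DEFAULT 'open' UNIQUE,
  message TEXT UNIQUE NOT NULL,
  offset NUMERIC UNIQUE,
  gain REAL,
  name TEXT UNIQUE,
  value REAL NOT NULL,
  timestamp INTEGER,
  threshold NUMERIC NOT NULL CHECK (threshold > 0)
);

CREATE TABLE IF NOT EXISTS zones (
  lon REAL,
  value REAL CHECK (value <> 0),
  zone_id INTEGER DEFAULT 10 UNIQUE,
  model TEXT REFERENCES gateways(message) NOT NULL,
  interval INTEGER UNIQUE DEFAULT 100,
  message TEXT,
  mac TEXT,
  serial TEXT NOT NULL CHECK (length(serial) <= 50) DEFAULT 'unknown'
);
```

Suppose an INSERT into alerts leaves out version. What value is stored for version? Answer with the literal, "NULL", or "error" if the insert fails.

'draft'

version has an explicit DEFAULT 'draft'.
When the column is omitted from an INSERT, that default is used.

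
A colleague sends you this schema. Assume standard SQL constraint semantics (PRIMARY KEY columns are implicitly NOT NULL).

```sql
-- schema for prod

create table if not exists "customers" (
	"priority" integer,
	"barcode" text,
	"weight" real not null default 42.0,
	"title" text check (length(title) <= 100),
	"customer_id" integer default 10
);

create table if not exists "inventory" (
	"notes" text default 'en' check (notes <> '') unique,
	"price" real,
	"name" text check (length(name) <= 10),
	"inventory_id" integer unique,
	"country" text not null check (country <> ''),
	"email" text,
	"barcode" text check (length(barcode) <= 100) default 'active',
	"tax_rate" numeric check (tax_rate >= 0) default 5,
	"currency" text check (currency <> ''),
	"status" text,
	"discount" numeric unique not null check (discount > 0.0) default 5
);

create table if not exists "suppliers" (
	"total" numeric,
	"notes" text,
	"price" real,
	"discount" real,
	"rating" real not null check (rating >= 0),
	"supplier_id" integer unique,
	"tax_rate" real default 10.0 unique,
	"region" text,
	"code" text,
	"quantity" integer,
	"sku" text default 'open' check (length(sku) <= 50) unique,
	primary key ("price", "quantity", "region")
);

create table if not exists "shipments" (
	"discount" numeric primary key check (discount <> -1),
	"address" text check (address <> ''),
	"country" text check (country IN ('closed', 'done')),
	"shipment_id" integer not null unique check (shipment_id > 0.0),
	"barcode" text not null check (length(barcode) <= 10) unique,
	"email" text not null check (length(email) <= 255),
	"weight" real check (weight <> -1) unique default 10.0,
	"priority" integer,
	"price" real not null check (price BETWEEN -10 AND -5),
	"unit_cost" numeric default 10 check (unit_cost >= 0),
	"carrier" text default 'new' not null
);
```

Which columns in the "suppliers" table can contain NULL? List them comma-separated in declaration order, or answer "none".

- total: no NOT NULL constraint applies → nullable.
- notes: no NOT NULL constraint applies → nullable.
- price: part of the PRIMARY KEY, which implies NOT NULL → not nullable.
- discount: no NOT NULL constraint applies → nullable.
- rating: declared NOT NULL → not nullable.
- supplier_id: UNIQUE does not imply NOT NULL → nullable.
- tax_rate: UNIQUE does not imply NOT NULL → nullable.
- region: part of the PRIMARY KEY, which implies NOT NULL → not nullable.
- code: no NOT NULL constraint applies → nullable.
- quantity: part of the PRIMARY KEY, which implies NOT NULL → not nullable.
- sku: CHECK does not forbid NULL (a CHECK constraint passes when its expression is NULL) → nullable.

total, notes, discount, supplier_id, tax_rate, code, sku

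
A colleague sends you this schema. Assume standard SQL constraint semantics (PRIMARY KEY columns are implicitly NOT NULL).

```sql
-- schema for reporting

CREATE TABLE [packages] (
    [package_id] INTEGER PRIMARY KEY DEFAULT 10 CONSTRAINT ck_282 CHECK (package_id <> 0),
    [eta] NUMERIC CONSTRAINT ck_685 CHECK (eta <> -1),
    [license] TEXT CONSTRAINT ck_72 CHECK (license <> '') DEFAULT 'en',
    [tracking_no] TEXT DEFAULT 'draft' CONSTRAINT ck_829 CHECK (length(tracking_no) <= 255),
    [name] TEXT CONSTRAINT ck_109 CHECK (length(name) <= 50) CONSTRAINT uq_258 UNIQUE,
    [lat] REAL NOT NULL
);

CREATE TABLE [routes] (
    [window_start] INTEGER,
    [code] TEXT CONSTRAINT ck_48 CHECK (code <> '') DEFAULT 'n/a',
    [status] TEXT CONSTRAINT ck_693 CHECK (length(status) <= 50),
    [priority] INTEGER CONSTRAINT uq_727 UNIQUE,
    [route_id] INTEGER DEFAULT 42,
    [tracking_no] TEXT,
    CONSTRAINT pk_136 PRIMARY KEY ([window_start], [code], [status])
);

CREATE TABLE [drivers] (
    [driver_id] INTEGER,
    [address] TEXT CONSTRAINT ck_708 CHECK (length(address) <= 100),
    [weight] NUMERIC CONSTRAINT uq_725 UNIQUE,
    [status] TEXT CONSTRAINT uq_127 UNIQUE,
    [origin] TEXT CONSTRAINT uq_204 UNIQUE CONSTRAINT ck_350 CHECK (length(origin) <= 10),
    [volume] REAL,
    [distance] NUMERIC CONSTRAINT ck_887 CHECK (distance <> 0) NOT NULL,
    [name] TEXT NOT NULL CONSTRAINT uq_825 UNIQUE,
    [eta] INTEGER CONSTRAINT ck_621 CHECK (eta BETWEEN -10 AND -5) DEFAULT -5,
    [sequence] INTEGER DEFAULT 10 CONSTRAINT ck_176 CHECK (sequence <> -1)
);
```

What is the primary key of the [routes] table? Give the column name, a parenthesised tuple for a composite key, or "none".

A table-level PRIMARY KEY clause names 3 columns: window_start, code, status.
This is a composite key — the combination is unique, not each column individually.

(window_start, code, status)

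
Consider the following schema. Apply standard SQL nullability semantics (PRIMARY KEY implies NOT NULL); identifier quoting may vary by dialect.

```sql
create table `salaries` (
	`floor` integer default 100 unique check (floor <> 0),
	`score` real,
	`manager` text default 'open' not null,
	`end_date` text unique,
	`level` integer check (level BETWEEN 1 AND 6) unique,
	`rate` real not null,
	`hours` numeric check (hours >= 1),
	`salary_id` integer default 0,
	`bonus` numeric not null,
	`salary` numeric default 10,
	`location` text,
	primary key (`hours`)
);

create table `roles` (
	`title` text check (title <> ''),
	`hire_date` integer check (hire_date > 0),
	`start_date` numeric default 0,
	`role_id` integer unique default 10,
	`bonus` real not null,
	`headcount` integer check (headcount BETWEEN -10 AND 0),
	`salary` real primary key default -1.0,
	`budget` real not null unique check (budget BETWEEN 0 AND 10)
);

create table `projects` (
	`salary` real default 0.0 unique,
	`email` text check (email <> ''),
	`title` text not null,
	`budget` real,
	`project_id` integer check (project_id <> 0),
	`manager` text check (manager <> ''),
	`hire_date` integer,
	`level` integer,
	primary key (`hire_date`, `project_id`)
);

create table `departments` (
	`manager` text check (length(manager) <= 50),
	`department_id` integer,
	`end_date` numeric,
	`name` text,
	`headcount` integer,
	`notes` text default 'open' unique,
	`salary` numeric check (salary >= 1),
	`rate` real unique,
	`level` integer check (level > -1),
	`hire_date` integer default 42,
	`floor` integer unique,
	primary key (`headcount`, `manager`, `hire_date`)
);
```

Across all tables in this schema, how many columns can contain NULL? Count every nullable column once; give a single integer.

salaries: 7 nullable (floor, score, end_date, level, salary_id, salary, location — PK (hours) and explicit NOT NULL columns excluded).
roles: 5 nullable (title, hire_date, start_date, role_id, headcount — PK (salary) and explicit NOT NULL columns excluded).
projects: 5 nullable (salary, email, budget, manager, level — PK (hire_date, project_id) and explicit NOT NULL columns excluded).
departments: 8 nullable (department_id, end_date, name, notes, salary, rate, level, floor — PK (headcount, manager, hire_date) and explicit NOT NULL columns excluded).
Total: 7 + 5 + 5 + 8 = 25.

25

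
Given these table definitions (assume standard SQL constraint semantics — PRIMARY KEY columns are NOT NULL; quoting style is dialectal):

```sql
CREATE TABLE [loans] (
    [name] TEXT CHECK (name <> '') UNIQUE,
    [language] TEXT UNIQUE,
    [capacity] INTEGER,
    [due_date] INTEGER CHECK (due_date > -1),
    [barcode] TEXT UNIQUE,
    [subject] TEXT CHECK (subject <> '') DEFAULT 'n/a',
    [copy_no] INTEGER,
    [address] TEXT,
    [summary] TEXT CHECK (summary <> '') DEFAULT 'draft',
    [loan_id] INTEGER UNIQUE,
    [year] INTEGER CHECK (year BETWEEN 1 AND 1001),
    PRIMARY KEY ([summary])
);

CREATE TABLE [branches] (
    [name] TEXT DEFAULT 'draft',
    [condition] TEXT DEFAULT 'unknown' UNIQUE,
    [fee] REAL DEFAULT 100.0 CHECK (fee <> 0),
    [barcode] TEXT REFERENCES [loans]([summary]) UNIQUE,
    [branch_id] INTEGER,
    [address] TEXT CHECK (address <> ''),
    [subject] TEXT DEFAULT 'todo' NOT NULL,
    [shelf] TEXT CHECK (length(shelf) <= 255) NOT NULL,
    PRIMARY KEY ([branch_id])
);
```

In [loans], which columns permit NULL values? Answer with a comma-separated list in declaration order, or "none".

- name: CHECK does not forbid NULL (a CHECK constraint passes when its expression is NULL) → nullable.
- language: UNIQUE does not imply NOT NULL → nullable.
- capacity: no NOT NULL constraint applies → nullable.
- due_date: CHECK does not forbid NULL (a CHECK constraint passes when its expression is NULL) → nullable.
- barcode: UNIQUE does not imply NOT NULL → nullable.
- subject: CHECK does not forbid NULL (a CHECK constraint passes when its expression is NULL) → nullable.
- copy_no: no NOT NULL constraint applies → nullable.
- address: no NOT NULL constraint applies → nullable.
- summary: part of the PRIMARY KEY, which implies NOT NULL → not nullable.
- loan_id: UNIQUE does not imply NOT NULL → nullable.
- year: CHECK does not forbid NULL (a CHECK constraint passes when its expression is NULL) → nullable.

name, language, capacity, due_date, barcode, subject, copy_no, address, loan_id, year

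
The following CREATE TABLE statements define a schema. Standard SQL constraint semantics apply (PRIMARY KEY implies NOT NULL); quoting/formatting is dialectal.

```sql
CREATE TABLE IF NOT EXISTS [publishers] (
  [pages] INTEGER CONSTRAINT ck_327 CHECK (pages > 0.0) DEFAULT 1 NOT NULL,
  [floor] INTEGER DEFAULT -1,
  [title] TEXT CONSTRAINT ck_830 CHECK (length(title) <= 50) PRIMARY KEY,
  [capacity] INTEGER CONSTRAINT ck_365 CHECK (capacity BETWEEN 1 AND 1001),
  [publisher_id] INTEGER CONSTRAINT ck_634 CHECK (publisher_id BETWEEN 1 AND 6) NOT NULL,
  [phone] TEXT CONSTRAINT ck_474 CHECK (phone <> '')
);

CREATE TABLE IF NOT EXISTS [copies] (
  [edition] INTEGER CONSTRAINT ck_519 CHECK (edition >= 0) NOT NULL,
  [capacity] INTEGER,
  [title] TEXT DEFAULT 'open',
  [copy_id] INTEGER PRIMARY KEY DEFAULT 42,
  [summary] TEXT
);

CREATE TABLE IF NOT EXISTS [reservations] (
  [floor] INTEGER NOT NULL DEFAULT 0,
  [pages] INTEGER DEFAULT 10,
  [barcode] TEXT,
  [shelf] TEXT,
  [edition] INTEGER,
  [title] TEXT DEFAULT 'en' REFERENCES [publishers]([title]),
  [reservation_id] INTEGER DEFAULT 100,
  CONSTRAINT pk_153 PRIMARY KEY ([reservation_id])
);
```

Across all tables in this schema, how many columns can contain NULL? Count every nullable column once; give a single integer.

11

publishers: 3 nullable (floor, capacity, phone — PK (title) and explicit NOT NULL columns excluded).
copies: 3 nullable (capacity, title, summary — PK (copy_id) and explicit NOT NULL columns excluded).
reservations: 5 nullable (pages, barcode, shelf, edition, title — PK (reservation_id) and explicit NOT NULL columns excluded).
Total: 3 + 3 + 5 = 11.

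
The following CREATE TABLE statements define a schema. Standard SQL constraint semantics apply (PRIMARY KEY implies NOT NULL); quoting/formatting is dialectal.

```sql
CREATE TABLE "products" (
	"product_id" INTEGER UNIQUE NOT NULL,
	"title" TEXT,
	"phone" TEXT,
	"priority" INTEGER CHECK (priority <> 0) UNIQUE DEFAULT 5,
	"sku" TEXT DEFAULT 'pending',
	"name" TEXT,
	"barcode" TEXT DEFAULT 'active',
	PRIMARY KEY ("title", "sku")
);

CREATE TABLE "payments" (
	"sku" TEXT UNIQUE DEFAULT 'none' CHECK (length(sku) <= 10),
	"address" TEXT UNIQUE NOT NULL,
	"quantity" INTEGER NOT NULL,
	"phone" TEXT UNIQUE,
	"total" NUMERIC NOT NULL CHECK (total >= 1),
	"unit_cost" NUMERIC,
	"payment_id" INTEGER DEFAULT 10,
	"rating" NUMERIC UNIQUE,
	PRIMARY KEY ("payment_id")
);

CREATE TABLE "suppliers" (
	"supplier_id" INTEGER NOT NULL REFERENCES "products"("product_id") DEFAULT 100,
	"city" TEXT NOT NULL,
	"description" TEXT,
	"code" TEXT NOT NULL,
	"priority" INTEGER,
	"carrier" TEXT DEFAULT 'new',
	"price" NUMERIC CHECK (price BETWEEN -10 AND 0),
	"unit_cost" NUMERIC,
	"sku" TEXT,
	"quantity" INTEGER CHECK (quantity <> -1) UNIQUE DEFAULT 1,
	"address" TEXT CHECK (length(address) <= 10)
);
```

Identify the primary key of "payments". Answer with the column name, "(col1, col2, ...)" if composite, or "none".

payment_id

payment_id is declared PRIMARY KEY as a table-level PRIMARY KEY clause.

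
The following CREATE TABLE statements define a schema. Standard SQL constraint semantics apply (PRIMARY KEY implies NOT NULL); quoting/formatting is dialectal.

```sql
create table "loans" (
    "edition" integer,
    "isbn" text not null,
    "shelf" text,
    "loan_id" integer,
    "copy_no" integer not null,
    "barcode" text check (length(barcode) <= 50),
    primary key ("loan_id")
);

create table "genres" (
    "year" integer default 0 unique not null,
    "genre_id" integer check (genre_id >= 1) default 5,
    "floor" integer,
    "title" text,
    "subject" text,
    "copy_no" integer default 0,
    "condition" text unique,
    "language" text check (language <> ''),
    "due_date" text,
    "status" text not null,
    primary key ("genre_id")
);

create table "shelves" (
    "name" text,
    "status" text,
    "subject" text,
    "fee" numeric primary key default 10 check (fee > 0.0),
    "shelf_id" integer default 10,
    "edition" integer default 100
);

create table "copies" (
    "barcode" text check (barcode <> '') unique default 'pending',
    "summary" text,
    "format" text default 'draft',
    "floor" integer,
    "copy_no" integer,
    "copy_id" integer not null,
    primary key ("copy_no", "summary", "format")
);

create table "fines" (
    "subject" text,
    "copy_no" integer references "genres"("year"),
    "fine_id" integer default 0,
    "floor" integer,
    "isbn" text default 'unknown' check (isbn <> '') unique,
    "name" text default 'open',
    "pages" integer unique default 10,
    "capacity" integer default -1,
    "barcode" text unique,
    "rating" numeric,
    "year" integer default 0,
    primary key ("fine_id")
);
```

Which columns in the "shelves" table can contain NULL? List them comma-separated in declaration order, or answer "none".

- name: no NOT NULL constraint applies → nullable.
- status: no NOT NULL constraint applies → nullable.
- subject: no NOT NULL constraint applies → nullable.
- fee: part of the PRIMARY KEY, which implies NOT NULL → not nullable.
- shelf_id: DEFAULT only fills an omitted column; an explicit NULL is still allowed → nullable.
- edition: DEFAULT only fills an omitted column; an explicit NULL is still allowed → nullable.

name, status, subject, shelf_id, edition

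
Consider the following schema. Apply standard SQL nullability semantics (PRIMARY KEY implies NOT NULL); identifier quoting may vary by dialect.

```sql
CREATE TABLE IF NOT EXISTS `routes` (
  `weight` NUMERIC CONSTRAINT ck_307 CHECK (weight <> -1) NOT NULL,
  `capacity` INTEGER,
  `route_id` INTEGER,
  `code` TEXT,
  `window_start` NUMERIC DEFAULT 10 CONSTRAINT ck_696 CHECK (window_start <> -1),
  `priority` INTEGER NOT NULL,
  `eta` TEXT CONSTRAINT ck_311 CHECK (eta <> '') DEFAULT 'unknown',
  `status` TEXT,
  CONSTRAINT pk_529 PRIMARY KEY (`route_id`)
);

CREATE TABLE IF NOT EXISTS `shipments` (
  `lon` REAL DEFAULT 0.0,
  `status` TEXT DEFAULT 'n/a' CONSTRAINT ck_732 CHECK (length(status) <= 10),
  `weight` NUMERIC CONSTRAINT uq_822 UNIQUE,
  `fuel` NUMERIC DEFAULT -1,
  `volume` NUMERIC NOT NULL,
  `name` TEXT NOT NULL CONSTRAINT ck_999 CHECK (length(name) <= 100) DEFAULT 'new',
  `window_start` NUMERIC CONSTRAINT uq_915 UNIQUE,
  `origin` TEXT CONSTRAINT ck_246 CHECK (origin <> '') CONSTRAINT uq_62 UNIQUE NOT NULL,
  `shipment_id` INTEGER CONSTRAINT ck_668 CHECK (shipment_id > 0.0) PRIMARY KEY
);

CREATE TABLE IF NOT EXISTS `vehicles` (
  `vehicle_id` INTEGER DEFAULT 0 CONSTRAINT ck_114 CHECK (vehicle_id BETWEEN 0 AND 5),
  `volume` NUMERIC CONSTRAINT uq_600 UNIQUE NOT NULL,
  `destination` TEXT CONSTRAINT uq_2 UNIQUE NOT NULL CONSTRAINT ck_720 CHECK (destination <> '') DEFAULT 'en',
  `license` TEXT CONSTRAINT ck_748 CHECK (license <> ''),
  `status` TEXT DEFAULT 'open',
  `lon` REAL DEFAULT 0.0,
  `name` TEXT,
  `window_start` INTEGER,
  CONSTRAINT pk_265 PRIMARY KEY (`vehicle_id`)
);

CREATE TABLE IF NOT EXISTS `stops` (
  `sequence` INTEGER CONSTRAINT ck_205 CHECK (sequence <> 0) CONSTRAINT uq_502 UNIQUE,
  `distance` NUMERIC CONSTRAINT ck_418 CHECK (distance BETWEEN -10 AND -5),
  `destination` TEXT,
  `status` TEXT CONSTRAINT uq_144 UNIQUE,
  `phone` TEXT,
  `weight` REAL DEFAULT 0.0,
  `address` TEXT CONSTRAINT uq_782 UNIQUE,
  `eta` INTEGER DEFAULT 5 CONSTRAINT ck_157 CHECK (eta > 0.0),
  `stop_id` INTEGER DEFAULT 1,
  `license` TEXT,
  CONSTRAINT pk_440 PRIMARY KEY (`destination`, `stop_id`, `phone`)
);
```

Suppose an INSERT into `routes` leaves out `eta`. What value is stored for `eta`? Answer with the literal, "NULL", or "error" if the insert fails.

eta has an explicit DEFAULT 'unknown'.
When the column is omitted from an INSERT, that default is used.

'unknown'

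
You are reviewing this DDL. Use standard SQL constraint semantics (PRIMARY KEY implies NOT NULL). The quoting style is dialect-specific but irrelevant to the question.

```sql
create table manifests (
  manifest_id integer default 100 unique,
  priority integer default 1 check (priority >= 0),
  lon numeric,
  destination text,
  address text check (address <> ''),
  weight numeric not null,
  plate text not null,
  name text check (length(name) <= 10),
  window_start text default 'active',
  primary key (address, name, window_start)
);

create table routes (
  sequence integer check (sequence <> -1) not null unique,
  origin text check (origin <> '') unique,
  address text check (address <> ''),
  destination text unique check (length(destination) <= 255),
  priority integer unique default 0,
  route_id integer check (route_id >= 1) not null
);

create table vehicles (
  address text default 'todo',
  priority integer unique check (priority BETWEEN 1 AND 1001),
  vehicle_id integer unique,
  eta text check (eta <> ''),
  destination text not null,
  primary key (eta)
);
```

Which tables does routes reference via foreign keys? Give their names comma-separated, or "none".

No column in routes has a REFERENCES clause.

none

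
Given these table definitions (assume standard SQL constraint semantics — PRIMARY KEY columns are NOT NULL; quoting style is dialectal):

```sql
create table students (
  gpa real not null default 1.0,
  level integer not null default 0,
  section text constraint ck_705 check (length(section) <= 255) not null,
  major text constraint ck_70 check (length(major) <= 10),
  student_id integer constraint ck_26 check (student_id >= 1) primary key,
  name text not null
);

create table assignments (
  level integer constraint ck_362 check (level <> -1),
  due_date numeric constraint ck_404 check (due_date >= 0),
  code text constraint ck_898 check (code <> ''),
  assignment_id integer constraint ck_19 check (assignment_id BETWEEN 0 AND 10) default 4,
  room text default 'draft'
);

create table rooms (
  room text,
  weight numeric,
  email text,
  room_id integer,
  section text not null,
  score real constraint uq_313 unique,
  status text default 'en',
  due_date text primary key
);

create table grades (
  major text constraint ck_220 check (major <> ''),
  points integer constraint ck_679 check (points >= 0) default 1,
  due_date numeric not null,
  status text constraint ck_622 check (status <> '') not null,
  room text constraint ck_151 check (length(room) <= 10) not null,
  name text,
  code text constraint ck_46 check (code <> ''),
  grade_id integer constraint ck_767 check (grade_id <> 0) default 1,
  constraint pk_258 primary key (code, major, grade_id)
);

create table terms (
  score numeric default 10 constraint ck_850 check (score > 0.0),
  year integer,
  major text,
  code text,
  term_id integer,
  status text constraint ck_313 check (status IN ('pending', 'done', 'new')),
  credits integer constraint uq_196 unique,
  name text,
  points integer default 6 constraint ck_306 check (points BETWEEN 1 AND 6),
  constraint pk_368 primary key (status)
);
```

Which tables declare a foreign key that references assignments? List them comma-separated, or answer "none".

No REFERENCES clause anywhere in the schema names assignments.

none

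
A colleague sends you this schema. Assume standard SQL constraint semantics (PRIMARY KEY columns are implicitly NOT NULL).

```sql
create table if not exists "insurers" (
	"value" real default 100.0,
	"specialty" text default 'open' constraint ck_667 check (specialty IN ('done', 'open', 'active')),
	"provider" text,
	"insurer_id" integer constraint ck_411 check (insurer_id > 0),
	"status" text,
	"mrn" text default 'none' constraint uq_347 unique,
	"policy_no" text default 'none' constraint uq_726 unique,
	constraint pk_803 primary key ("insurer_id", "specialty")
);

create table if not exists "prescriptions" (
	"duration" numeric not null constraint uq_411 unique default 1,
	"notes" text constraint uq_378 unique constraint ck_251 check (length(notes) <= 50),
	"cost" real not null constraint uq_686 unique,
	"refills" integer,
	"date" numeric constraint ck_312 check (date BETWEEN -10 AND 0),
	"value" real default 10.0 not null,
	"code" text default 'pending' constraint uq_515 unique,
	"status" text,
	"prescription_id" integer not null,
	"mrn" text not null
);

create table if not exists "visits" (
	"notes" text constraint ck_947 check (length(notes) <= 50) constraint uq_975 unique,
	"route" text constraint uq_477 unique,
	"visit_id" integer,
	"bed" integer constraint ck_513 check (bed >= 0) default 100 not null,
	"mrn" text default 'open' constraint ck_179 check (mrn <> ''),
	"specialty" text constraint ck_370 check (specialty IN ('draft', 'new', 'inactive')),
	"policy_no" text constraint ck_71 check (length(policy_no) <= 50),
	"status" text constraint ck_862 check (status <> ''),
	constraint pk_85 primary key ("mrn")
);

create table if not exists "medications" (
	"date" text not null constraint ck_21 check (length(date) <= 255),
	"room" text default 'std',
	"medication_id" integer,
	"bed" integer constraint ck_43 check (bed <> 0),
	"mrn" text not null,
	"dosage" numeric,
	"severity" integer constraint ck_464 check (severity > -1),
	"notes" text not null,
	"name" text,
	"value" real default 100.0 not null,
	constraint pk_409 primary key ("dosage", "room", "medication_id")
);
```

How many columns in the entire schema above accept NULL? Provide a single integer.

19

insurers: 5 nullable (value, provider, status, mrn, policy_no — PK (insurer_id, specialty) and explicit NOT NULL columns excluded).
prescriptions: 5 nullable (notes, refills, date, code, status — PK none and explicit NOT NULL columns excluded).
visits: 6 nullable (notes, route, visit_id, specialty, policy_no, status — PK (mrn) and explicit NOT NULL columns excluded).
medications: 3 nullable (bed, severity, name — PK (dosage, room, medication_id) and explicit NOT NULL columns excluded).
Total: 5 + 5 + 6 + 3 = 19.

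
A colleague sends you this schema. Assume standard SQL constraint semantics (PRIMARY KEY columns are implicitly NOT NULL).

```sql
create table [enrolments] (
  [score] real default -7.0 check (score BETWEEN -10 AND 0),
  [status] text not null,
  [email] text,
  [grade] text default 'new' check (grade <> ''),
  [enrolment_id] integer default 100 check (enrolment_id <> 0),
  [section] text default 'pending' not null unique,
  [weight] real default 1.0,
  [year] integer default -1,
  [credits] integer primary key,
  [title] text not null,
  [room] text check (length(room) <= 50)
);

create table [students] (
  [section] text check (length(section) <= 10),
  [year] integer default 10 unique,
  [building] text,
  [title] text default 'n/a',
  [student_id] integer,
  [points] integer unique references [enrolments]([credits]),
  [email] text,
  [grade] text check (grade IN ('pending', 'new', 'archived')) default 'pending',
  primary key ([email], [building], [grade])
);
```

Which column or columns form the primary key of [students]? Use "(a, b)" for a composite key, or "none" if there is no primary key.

(email, building, grade)

A table-level PRIMARY KEY clause names 3 columns: email, building, grade.
This is a composite key — the combination is unique, not each column individually.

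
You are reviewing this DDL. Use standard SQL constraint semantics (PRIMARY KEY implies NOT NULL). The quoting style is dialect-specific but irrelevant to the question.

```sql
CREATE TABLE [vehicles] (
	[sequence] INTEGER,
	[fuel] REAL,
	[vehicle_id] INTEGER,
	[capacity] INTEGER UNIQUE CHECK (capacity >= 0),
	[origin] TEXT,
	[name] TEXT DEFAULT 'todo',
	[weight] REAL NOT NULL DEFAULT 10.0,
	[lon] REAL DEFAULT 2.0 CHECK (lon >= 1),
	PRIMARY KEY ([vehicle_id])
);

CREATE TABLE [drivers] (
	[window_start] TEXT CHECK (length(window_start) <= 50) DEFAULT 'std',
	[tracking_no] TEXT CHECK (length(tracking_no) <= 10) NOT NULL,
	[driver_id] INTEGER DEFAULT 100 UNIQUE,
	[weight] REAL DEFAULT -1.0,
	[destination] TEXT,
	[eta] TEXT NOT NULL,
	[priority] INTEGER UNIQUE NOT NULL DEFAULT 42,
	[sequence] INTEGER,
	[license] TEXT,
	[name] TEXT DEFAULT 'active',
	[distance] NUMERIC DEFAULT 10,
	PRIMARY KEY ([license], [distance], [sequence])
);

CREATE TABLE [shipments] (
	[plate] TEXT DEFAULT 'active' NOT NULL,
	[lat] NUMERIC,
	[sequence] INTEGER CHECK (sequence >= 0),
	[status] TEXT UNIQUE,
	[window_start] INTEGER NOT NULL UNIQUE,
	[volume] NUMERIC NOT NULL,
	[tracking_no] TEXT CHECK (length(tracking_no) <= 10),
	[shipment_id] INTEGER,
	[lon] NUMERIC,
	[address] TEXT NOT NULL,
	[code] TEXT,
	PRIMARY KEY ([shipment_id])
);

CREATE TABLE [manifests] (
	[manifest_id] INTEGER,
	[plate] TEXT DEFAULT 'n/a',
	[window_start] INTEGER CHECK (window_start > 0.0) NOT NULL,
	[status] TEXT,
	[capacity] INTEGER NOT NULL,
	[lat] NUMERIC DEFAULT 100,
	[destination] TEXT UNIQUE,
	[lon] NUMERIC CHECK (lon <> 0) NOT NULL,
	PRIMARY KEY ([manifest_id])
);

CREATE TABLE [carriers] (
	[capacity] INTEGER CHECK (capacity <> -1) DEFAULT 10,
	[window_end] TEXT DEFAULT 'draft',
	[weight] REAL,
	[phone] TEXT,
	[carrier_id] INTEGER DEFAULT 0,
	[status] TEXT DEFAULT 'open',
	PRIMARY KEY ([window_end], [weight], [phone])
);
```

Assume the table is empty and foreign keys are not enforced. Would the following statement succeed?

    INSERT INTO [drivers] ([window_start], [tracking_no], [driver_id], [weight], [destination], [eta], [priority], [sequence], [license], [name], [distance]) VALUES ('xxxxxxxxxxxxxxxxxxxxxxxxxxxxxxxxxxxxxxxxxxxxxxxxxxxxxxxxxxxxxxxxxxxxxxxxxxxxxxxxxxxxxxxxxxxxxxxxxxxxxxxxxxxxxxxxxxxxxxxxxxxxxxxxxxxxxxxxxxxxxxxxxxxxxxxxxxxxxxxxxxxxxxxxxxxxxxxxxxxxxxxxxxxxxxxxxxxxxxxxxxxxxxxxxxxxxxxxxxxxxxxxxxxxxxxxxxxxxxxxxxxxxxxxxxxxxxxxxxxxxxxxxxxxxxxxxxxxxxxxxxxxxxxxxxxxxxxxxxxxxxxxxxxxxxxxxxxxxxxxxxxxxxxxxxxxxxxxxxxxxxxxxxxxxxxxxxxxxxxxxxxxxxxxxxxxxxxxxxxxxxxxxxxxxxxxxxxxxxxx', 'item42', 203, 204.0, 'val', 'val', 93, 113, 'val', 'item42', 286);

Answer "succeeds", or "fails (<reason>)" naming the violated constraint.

fails (CHECK on window_start)

The value 'xxxxxxxxxxxxxxxxxxxxxxxxxxxxxxxxxxxxxxxxxxxxxxxxxxxxxxxxxxxxxxxxxxxxxxxxxxxxxxxxxxxxxxxxxxxxxxxxxxxxxxxxxxxxxxxxxxxxxxxxxxxxxxxxxxxxxxxxxxxxxxxxxxxxxxxxxxxxxxxxxxxxxxxxxxxxxxxxxxxxxxxxxxxxxxxxxxxxxxxxxxxxxxxxxxxxxxxxxxxxxxxxxxxxxxxxxxxxxxxxxxxxxxxxxxxxxxxxxxxxxxxxxxxxxxxxxxxxxxxxxxxxxxxxxxxxxxxxxxxxxxxxxxxxxxxxxxxxxxxxxxxxxxxxxxxxxxxxxxxxxxxxxxxxxxxxxxxxxxxxxxxxxxxxxxxxxxxxxxxxxxxxxxxxxxxxxxxxxxxx' for window_start violates CHECK (length(window_start) <= 50).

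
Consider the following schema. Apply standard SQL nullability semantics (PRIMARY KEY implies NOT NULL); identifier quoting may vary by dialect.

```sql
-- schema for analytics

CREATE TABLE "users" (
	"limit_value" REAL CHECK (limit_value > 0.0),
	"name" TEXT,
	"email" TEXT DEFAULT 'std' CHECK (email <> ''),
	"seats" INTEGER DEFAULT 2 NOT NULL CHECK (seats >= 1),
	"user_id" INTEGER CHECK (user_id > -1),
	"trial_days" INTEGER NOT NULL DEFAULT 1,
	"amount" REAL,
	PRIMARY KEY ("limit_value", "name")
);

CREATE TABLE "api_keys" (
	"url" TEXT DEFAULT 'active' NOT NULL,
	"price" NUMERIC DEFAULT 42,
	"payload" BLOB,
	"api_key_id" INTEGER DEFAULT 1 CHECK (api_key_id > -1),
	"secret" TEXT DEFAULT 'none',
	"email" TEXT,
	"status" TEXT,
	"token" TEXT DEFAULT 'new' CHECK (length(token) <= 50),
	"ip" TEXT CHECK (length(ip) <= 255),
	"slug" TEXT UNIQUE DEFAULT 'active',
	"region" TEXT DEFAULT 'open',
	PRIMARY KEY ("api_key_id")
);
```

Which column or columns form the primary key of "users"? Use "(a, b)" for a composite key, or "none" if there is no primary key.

(limit_value, name)

A table-level PRIMARY KEY clause names 2 columns: limit_value, name.
This is a composite key — the combination is unique, not each column individually.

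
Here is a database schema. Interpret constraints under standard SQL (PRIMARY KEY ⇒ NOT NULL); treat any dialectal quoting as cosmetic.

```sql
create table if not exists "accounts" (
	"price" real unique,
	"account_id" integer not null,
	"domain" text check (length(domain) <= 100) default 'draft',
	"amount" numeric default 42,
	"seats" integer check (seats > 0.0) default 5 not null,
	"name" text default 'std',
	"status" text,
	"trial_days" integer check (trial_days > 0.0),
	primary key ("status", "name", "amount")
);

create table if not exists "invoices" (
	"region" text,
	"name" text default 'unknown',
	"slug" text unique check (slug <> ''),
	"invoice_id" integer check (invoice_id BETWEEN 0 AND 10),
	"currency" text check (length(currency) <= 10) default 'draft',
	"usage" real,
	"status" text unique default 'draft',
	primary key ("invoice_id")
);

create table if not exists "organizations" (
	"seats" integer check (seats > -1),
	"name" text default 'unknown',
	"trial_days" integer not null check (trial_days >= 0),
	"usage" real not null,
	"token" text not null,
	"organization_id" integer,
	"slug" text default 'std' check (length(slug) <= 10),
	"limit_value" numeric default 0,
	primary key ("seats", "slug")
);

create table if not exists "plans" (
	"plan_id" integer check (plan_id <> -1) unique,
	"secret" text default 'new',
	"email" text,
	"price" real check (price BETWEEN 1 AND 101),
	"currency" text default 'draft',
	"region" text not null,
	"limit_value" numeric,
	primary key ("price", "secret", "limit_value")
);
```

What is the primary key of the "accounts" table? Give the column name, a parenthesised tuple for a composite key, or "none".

A table-level PRIMARY KEY clause names 3 columns: status, name, amount.
This is a composite key — the combination is unique, not each column individually.

(status, name, amount)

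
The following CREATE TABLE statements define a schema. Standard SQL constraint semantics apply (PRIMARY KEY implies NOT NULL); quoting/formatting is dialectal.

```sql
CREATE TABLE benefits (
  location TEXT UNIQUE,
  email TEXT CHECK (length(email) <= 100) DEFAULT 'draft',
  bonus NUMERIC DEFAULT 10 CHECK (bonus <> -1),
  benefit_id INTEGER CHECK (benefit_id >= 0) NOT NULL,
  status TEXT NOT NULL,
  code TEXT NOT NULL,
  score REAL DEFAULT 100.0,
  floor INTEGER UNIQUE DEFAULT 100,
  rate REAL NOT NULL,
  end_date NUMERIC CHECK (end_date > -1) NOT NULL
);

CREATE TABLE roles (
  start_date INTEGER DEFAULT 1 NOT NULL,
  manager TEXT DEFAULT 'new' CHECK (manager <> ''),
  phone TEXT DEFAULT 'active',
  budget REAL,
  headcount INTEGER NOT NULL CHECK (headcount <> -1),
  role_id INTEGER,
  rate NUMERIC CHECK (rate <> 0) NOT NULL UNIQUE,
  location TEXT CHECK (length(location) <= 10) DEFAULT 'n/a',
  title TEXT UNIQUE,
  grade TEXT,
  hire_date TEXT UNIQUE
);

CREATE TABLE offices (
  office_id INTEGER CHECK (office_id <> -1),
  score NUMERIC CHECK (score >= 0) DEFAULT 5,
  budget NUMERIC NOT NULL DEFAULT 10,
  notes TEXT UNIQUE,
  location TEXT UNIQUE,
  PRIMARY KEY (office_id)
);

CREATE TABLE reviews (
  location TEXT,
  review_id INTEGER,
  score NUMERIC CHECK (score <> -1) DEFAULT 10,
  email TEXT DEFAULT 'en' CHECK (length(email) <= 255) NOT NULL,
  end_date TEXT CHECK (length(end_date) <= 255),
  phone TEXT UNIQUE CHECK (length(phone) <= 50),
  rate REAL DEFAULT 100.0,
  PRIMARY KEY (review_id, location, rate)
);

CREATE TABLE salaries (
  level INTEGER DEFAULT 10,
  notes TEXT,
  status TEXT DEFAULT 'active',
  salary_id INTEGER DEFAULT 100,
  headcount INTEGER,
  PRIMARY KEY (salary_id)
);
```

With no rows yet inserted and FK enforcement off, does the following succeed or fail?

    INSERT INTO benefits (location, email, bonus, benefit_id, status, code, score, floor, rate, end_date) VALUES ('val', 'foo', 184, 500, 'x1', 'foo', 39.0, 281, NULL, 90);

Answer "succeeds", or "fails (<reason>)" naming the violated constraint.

rate is explicitly set to NULL, but rate is declared NOT NULL.

fails (NOT NULL on rate)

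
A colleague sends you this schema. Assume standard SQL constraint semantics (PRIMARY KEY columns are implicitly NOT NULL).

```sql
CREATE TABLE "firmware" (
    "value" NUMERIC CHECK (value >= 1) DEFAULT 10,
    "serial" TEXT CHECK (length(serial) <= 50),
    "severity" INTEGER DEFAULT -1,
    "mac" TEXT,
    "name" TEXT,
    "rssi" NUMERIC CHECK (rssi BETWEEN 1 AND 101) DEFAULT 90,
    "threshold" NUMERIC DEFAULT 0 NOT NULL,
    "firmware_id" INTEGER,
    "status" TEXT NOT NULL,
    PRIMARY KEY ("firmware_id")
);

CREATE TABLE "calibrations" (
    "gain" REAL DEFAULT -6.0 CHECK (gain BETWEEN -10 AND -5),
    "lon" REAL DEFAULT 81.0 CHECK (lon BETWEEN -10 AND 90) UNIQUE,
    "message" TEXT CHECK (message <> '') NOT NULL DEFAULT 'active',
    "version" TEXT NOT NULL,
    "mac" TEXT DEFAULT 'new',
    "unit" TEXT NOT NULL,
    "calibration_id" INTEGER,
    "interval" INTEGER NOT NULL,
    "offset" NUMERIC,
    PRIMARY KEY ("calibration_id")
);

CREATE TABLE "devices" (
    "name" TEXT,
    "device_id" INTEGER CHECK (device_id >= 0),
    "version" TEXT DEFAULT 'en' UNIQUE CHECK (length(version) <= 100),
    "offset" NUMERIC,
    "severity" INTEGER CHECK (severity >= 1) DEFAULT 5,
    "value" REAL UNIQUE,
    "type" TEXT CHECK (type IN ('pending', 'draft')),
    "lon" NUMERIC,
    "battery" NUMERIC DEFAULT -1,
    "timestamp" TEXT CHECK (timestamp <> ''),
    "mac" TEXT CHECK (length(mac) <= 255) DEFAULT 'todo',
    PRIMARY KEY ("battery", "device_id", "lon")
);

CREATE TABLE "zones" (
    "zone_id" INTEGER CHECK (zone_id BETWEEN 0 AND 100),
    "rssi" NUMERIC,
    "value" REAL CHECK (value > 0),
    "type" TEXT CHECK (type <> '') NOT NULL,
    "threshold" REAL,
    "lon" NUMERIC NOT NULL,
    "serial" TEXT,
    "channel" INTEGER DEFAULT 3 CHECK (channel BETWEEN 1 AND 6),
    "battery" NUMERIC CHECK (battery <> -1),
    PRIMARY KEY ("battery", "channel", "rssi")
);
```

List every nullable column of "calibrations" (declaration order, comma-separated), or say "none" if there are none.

- gain: CHECK does not forbid NULL (a CHECK constraint passes when its expression is NULL) → nullable.
- lon: CHECK does not forbid NULL (a CHECK constraint passes when its expression is NULL) → nullable.
- message: declared NOT NULL → not nullable.
- version: declared NOT NULL → not nullable.
- mac: DEFAULT only fills an omitted column; an explicit NULL is still allowed → nullable.
- unit: declared NOT NULL → not nullable.
- calibration_id: part of the PRIMARY KEY, which implies NOT NULL → not nullable.
- interval: declared NOT NULL → not nullable.
- offset: no NOT NULL constraint applies → nullable.

gain, lon, mac, offset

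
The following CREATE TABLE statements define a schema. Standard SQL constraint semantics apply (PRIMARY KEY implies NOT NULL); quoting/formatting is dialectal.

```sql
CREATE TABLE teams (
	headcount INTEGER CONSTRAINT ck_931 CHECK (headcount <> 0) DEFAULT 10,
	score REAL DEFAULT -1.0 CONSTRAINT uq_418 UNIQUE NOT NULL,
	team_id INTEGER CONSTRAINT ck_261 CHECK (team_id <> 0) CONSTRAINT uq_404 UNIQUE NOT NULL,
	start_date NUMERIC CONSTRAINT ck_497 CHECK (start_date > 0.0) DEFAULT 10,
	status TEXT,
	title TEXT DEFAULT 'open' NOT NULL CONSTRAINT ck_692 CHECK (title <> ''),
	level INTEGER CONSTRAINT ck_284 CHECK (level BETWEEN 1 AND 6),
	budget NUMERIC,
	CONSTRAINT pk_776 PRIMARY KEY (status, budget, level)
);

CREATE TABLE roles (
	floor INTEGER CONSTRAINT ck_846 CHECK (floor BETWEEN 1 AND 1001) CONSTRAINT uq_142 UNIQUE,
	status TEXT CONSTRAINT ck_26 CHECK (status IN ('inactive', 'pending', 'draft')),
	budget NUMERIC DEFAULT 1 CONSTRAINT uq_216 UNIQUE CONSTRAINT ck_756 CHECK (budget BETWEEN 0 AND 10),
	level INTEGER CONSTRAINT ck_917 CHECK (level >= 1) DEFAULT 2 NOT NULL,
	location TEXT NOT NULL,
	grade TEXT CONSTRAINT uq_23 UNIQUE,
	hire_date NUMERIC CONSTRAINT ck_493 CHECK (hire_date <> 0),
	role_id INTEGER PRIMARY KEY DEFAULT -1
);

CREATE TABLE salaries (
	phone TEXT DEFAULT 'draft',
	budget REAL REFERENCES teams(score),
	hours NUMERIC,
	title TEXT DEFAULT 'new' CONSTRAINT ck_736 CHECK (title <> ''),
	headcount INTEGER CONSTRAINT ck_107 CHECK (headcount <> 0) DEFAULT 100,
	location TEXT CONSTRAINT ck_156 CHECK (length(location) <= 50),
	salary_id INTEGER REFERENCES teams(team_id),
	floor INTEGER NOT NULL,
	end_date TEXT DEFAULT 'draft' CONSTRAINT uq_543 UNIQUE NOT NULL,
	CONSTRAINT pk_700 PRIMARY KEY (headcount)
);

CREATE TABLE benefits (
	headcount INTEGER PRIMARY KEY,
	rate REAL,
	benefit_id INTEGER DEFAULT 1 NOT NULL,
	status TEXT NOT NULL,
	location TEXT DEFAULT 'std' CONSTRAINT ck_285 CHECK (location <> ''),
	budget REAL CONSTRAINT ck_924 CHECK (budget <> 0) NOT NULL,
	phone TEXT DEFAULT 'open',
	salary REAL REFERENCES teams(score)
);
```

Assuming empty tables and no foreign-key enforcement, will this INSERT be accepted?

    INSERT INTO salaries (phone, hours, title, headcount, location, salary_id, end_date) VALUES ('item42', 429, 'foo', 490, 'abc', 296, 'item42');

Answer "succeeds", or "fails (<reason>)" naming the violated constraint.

floor is omitted from the column list and has no DEFAULT, so it would receive NULL.
But floor is declared NOT NULL.

fails (NOT NULL on floor)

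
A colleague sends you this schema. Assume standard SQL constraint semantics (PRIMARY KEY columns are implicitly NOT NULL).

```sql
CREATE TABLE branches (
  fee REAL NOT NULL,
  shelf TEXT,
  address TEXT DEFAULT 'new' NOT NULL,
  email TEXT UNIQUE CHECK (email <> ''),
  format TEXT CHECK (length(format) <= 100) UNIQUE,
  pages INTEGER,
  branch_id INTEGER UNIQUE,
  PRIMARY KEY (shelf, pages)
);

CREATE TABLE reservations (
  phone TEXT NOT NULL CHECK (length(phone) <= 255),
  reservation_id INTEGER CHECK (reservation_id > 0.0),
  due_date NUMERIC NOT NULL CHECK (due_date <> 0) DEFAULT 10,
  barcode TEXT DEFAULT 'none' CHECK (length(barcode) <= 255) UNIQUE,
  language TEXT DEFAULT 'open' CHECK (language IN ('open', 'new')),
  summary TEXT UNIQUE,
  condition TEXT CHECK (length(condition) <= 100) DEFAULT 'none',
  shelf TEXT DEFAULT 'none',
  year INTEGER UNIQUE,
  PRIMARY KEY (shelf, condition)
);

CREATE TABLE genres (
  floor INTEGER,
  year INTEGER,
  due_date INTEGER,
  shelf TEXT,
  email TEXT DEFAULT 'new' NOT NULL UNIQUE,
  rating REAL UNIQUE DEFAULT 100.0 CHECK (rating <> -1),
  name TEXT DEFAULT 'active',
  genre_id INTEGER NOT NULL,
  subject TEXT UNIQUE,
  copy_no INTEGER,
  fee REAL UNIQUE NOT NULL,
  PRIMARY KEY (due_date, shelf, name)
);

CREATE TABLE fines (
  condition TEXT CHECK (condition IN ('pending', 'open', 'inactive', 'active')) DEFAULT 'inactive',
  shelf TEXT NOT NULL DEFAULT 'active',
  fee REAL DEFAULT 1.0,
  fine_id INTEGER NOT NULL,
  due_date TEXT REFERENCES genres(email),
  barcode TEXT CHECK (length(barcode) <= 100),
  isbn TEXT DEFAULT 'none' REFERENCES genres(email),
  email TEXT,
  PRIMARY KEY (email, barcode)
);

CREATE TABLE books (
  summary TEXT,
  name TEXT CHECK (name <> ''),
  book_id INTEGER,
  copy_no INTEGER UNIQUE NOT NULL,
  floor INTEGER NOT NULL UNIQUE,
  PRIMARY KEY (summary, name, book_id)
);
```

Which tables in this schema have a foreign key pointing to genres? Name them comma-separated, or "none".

- fines.due_date references genres(email).
- fines.isbn references genres(email).

fines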